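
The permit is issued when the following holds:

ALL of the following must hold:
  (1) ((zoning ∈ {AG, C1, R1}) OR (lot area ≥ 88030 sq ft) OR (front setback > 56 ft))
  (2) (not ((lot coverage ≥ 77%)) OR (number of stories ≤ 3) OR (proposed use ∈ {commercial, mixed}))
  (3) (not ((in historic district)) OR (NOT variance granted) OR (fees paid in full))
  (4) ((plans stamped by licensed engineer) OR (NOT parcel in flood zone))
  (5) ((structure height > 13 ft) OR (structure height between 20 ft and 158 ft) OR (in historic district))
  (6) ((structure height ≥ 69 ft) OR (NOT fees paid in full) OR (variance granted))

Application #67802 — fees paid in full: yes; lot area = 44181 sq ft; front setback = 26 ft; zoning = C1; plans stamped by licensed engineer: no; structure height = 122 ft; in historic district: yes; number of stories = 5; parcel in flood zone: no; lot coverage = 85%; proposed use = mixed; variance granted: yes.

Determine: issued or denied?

Issued

Atomic conditions:
  zoning ∈ {AG, C1, R1}: C1 is in the set → true
  lot area ≥ 88030 sq ft: 44181 ≥ 88030 is false
  front setback > 56 ft: 26 > 56 is false
  lot coverage ≥ 77%: 85 ≥ 77 is true
  number of stories ≤ 3: 5 ≤ 3 is false
  proposed use ∈ {commercial, mixed}: mixed is in the set → true
  in historic district: yes → true
  NOT variance granted: yes → false
  fees paid in full: yes → true
  plans stamped by licensed engineer: no → false
  NOT parcel in flood zone: no → true
  structure height > 13 ft: 122 > 13 is true
  structure height between 20 ft and 158 ft: 122 in [20, 158] is true
  structure height ≥ 69 ft: 122 ≥ 69 is true
  NOT fees paid in full: yes → false
  variance granted: yes → true
Combine:
[1] true OR false OR false = true
[2.1] NOT true = false
[2] false OR false OR true = true
[3.1] NOT true = false
[3] false OR false OR true = true
[4] false OR true = true
[5] true OR true OR true = true
[6] true OR false OR true = true
[root] true AND true AND true AND true AND true AND true = true
Overall: true → issued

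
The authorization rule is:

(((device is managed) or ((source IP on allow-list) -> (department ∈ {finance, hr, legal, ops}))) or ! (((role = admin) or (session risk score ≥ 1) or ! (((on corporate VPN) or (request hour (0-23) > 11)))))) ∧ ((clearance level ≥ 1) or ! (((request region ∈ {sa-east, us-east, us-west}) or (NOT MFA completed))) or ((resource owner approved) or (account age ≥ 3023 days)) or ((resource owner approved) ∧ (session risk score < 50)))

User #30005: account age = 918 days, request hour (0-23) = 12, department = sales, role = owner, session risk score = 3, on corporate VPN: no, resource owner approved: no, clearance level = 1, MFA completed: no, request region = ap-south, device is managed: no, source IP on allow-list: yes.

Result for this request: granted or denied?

Atomic conditions:
  device is managed: no → false
  source IP on allow-list: yes → true
  department ∈ {finance, hr, legal, ops}: sales is not in the set → false
  role = admin: owner == admin is false
  session risk score ≥ 1: 3 ≥ 1 is true
  on corporate VPN: no → false
  request hour (0-23) > 11: 12 > 11 is true
  clearance level ≥ 1: 1 ≥ 1 is true
  request region ∈ {sa-east, us-east, us-west}: ap-south is not in the set → false
  NOT MFA completed: no → true
  resource owner approved: no → false
  account age ≥ 3023 days: 918 ≥ 3023 is false
  session risk score < 50: 3 < 50 is true
Combine:
[1.1.2] true → false = false
[1.1] false OR false = false
[1.2.1.3.1] false OR true = true
[1.2.1.3] NOT true = false
[1.2.1] false OR true OR false = true
[1.2] NOT true = false
[1] false OR false = false
[2.2.1] false OR true = true
[2.2] NOT true = false
[2.3] false OR false = false
[2.4] false AND true = false
[2] true OR false OR false OR false = true
[root] false AND true = false
Overall: false → denied

Denied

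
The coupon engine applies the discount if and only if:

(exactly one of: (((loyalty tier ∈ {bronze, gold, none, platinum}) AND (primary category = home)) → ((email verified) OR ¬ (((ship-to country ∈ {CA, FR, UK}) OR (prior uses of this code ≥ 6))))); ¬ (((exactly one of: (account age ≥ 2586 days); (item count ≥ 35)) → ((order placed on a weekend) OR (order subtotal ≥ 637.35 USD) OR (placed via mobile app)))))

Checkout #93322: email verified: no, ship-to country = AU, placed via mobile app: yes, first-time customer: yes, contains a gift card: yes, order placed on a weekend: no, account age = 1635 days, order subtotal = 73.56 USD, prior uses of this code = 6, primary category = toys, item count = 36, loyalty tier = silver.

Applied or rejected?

Applied

Atomic conditions:
  loyalty tier ∈ {bronze, gold, none, platinum}: silver is not in the set → false
  primary category = home: toys == home is false
  email verified: no → false
  ship-to country ∈ {CA, FR, UK}: AU is not in the set → false
  prior uses of this code ≥ 6: 6 ≥ 6 is true
  account age ≥ 2586 days: 1635 ≥ 2586 is false
  item count ≥ 35: 36 ≥ 35 is true
  order placed on a weekend: no → false
  order subtotal ≥ 637.35 USD: 73.56 ≥ 637.35 is false
  placed via mobile app: yes → true
Combine:
[1.1] false AND false = false
[1.2.2.1] false OR true = true
[1.2.2] NOT true = false
[1.2] false OR false = false
[1] false → false (antecedent false ⇒ implication holds) = true
[2.1.1] exactly-one(false, true) = true
[2.1.2] false OR false OR true = true
[2.1] true → true = true
[2] NOT true = false
[root] exactly-one(true, false) = true
Overall: true → applied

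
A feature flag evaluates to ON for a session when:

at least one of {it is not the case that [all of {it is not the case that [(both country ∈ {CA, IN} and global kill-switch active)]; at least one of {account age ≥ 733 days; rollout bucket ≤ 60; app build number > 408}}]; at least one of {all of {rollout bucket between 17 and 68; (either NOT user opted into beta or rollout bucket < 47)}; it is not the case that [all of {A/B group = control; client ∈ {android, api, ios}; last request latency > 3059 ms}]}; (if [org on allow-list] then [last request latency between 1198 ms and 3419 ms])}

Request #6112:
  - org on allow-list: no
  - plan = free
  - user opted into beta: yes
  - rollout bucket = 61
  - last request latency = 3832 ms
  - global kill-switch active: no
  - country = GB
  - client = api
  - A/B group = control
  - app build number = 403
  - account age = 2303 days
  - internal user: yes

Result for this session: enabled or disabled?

Enabled

Atomic conditions:
  country ∈ {CA, IN}: GB is not in the set → false
  global kill-switch active: no → false
  account age ≥ 733 days: 2303 ≥ 733 is true
  rollout bucket ≤ 60: 61 ≤ 60 is false
  app build number > 408: 403 > 408 is false
  rollout bucket between 17 and 68: 61 in [17, 68] is true
  NOT user opted into beta: yes → false
  rollout bucket < 47: 61 < 47 is false
  A/B group = control: control == control is true
  client ∈ {android, api, ios}: api is in the set → true
  last request latency > 3059 ms: 3832 > 3059 is true
  org on allow-list: no → false
  last request latency between 1198 ms and 3419 ms: 3832 in [1198, 3419] is false
Combine:
[1.1.1.1] false AND false = false
[1.1.1] NOT false = true
[1.1.2] true OR false OR false = true
[1.1] true AND true = true
[1] NOT true = false
[2.1.2] false OR false = false
[2.1] true AND false = false
[2.2.1] true AND true AND true = true
[2.2] NOT true = false
[2] false OR false = false
[3] false → false (antecedent false ⇒ implication holds) = true
[root] false OR false OR true = true
Overall: true → enabled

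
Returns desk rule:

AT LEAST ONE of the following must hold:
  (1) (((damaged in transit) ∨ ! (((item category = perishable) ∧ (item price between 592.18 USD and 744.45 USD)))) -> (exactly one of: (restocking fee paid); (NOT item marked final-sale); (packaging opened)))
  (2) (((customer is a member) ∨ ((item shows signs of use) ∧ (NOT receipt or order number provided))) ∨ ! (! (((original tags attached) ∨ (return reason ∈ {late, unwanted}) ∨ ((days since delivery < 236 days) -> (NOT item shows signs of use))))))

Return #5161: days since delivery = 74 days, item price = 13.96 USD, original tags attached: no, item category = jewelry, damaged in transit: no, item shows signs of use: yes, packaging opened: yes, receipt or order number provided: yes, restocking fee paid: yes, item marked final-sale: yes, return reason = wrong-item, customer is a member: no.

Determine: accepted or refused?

Atomic conditions:
  damaged in transit: no → false
  item category = perishable: jewelry == perishable is false
  item price between 592.18 USD and 744.45 USD: 13.96 in [592.18, 744.45] is false
  restocking fee paid: yes → true
  NOT item marked final-sale: yes → false
  packaging opened: yes → true
  customer is a member: no → false
  item shows signs of use: yes → true
  NOT receipt or order number provided: yes → false
  original tags attached: no → false
  return reason ∈ {late, unwanted}: wrong-item is not in the set → false
  days since delivery < 236 days: 74 < 236 is true
  NOT item shows signs of use: yes → false
Combine:
[1.1.2.1] false AND false = false
[1.1.2] NOT false = true
[1.1] false OR true = true
[1.2] exactly-one(true, false, true) = false
[1] true → false = false
[2.1.2] true AND false = false
[2.1] false OR false = false
[2.2.1.1.3] true → false = false
[2.2.1.1] false OR false OR false = false
[2.2.1] NOT false = true
[2.2] NOT true = false
[2] false OR false = false
[root] false OR false = false
Overall: false → refused

Refused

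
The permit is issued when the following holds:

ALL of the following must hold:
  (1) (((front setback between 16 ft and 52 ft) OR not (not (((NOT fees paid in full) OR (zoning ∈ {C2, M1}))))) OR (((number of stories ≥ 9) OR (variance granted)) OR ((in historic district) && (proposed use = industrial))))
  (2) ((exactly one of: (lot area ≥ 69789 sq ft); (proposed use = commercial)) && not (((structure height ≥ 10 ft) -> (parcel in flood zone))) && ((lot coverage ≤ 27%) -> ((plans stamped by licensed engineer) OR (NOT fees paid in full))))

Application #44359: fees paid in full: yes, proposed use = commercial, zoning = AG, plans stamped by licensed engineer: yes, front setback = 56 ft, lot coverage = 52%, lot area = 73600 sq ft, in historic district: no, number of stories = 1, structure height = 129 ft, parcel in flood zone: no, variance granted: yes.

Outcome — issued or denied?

Atomic conditions:
  front setback between 16 ft and 52 ft: 56 in [16, 52] is false
  NOT fees paid in full: yes → false
  zoning ∈ {C2, M1}: AG is not in the set → false
  number of stories ≥ 9: 1 ≥ 9 is false
  variance granted: yes → true
  in historic district: no → false
  proposed use = industrial: commercial == industrial is false
  lot area ≥ 69789 sq ft: 73600 ≥ 69789 is true
  proposed use = commercial: commercial == commercial is true
  structure height ≥ 10 ft: 129 ≥ 10 is true
  parcel in flood zone: no → false
  lot coverage ≤ 27%: 52 ≤ 27 is false
  plans stamped by licensed engineer: yes → true
Combine:
[1.1.2.1.1] false OR false = false
[1.1.2.1] NOT false = true
[1.1.2] NOT true = false
[1.1] false OR false = false
[1.2.1] false OR true = true
[1.2.2] false AND false = false
[1.2] true OR false = true
[1] false OR true = true
[2.1] exactly-one(true, true) = false
[2.2.1] true → false = false
[2.2] NOT false = true
[2.3.2] true OR false = true
[2.3] false → true (antecedent false ⇒ implication holds) = true
[2] false AND true AND true = false
[root] true AND false = false
Overall: false → denied

Denied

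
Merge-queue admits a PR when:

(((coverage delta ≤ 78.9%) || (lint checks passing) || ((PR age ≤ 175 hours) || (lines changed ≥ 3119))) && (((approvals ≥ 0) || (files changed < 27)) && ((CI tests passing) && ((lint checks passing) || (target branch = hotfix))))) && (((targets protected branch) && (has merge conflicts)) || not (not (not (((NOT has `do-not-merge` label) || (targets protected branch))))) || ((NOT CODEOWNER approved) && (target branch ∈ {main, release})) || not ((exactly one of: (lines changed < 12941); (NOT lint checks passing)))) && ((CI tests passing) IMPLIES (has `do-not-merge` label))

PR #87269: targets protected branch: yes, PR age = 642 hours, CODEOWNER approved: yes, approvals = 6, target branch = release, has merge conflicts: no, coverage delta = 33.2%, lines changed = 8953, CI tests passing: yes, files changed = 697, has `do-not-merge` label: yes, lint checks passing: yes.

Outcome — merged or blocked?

Blocked

Atomic conditions:
  coverage delta ≤ 78.9%: 33.2 ≤ 78.9 is true
  lint checks passing: yes → true
  PR age ≤ 175 hours: 642 ≤ 175 is false
  lines changed ≥ 3119: 8953 ≥ 3119 is true
  approvals ≥ 0: 6 ≥ 0 is true
  files changed < 27: 697 < 27 is false
  CI tests passing: yes → true
  target branch = hotfix: release == hotfix is false
  targets protected branch: yes → true
  has merge conflicts: no → false
  NOT has `do-not-merge` label: yes → false
  NOT CODEOWNER approved: yes → false
  target branch ∈ {main, release}: release is in the set → true
  lines changed < 12941: 8953 < 12941 is true
  NOT lint checks passing: yes → false
  has `do-not-merge` label: yes → true
Combine:
[1.1.3] false OR true = true
[1.1] true OR true OR true = true
[1.2.1] true OR false = true
[1.2.2.2] true OR false = true
[1.2.2] true AND true = true
[1.2] true AND true = true
[1] true AND true = true
[2.1] true AND false = false
[2.2.1.1.1] false OR true = true
[2.2.1.1] NOT true = false
[2.2.1] NOT false = true
[2.2] NOT true = false
[2.3] false AND true = false
[2.4.1] exactly-one(true, false) = true
[2.4] NOT true = false
[2] false OR false OR false OR false = false
[3] true → true = true
[root] true AND false AND true = false
Overall: false → blocked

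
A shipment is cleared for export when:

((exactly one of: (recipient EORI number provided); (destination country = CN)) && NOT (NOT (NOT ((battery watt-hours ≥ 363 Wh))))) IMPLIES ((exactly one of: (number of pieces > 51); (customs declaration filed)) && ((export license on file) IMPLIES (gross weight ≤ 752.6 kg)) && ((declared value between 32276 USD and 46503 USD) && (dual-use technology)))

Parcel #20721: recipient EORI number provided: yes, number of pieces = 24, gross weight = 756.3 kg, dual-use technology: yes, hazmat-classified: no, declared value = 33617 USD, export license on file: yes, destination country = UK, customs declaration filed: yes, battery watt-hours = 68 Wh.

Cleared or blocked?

Atomic conditions:
  recipient EORI number provided: yes → true
  destination country = CN: UK == CN is false
  battery watt-hours ≥ 363 Wh: 68 ≥ 363 is false
  number of pieces > 51: 24 > 51 is false
  customs declaration filed: yes → true
  export license on file: yes → true
  gross weight ≤ 752.6 kg: 756.3 ≤ 752.6 is false
  declared value between 32276 USD and 46503 USD: 33617 in [32276, 46503] is true
  dual-use technology: yes → true
Combine:
[1.1] exactly-one(true, false) = true
[1.2.1.1] NOT false = true
[1.2.1] NOT true = false
[1.2] NOT false = true
[1] true AND true = true
[2.1] exactly-one(false, true) = true
[2.2] true → false = false
[2.3] true AND true = true
[2] true AND false AND true = false
[root] true → false = false
Overall: false → blocked

Blocked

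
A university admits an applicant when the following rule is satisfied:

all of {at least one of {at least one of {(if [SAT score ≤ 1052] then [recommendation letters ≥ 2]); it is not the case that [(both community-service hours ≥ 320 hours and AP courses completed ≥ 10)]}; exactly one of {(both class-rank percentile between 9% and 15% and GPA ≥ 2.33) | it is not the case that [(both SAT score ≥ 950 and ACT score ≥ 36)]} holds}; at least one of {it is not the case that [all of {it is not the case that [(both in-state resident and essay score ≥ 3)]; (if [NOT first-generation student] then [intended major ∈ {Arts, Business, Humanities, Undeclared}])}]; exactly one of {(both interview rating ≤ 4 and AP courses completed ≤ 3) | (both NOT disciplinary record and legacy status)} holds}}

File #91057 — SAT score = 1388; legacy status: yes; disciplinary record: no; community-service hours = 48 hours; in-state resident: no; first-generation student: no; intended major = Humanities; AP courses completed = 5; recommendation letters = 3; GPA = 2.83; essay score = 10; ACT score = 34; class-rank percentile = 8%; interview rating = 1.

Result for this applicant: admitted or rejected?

Atomic conditions:
  SAT score ≤ 1052: 1388 ≤ 1052 is false
  recommendation letters ≥ 2: 3 ≥ 2 is true
  community-service hours ≥ 320 hours: 48 ≥ 320 is false
  AP courses completed ≥ 10: 5 ≥ 10 is false
  class-rank percentile between 9% and 15%: 8 in [9, 15] is false
  GPA ≥ 2.33: 2.83 ≥ 2.33 is true
  SAT score ≥ 950: 1388 ≥ 950 is true
  ACT score ≥ 36: 34 ≥ 36 is false
  in-state resident: no → false
  essay score ≥ 3: 10 ≥ 3 is true
  NOT first-generation student: no → true
  intended major ∈ {Arts, Business, Humanities, Undeclared}: Humanities is in the set → true
  interview rating ≤ 4: 1 ≤ 4 is true
  AP courses completed ≤ 3: 5 ≤ 3 is false
  NOT disciplinary record: no → true
  legacy status: yes → true
Combine:
[1.1.1] false → true (antecedent false ⇒ implication holds) = true
[1.1.2.1] false AND false = false
[1.1.2] NOT false = true
[1.1] true OR true = true
[1.2.1] false AND true = false
[1.2.2.1] true AND false = false
[1.2.2] NOT false = true
[1.2] exactly-one(false, true) = true
[1] true OR true = true
[2.1.1.1.1] false AND true = false
[2.1.1.1] NOT false = true
[2.1.1.2] true → true = true
[2.1.1] true AND true = true
[2.1] NOT true = false
[2.2.1] true AND false = false
[2.2.2] true AND true = true
[2.2] exactly-one(false, true) = true
[2] false OR true = true
[root] true AND true = true
Overall: true → admitted

Admitted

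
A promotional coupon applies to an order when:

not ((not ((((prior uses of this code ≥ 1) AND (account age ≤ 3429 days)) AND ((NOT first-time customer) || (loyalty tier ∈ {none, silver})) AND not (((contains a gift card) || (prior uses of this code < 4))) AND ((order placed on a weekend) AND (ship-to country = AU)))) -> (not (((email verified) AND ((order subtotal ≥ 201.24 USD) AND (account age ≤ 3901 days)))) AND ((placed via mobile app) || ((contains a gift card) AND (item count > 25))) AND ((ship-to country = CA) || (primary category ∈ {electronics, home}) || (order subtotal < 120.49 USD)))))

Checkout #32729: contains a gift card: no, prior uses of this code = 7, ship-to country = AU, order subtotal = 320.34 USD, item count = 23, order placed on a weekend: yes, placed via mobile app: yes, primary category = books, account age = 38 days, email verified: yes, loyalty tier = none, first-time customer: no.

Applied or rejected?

Rejected

Atomic conditions:
  prior uses of this code ≥ 1: 7 ≥ 1 is true
  account age ≤ 3429 days: 38 ≤ 3429 is true
  NOT first-time customer: no → true
  loyalty tier ∈ {none, silver}: none is in the set → true
  contains a gift card: no → false
  prior uses of this code < 4: 7 < 4 is false
  order placed on a weekend: yes → true
  ship-to country = AU: AU == AU is true
  email verified: yes → true
  order subtotal ≥ 201.24 USD: 320.34 ≥ 201.24 is true
  account age ≤ 3901 days: 38 ≤ 3901 is true
  placed via mobile app: yes → true
  item count > 25: 23 > 25 is false
  ship-to country = CA: AU == CA is false
  primary category ∈ {electronics, home}: books is not in the set → false
  order subtotal < 120.49 USD: 320.34 < 120.49 is false
Combine:
[1.1.1.1] true AND true = true
[1.1.1.2] true OR true = true
[1.1.1.3.1] false OR false = false
[1.1.1.3] NOT false = true
[1.1.1.4] true AND true = true
[1.1.1] true AND true AND true AND true = true
[1.1] NOT true = false
[1.2.1.1.2] true AND true = true
[1.2.1.1] true AND true = true
[1.2.1] NOT true = false
[1.2.2.2] false AND false = false
[1.2.2] true OR false = true
[1.2.3] false OR false OR false = false
[1.2] false AND true AND false = false
[1] false → false (antecedent false ⇒ implication holds) = true
[root] NOT true = false
Overall: false → rejected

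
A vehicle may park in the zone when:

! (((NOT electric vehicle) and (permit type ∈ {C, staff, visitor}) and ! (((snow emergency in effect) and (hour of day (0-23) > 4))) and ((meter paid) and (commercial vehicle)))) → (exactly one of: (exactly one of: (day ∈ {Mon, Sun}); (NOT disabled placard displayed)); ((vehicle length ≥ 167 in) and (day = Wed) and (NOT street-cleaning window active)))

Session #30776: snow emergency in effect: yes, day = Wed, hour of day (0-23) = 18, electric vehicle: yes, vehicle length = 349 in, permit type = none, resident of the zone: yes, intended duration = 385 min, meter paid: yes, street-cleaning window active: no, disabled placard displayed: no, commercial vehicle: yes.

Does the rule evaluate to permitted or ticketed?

Ticketed

Atomic conditions:
  NOT electric vehicle: yes → false
  permit type ∈ {C, staff, visitor}: none is not in the set → false
  snow emergency in effect: yes → true
  hour of day (0-23) > 4: 18 > 4 is true
  meter paid: yes → true
  commercial vehicle: yes → true
  day ∈ {Mon, Sun}: Wed is not in the set → false
  NOT disabled placard displayed: no → true
  vehicle length ≥ 167 in: 349 ≥ 167 is true
  day = Wed: Wed == Wed is true
  NOT street-cleaning window active: no → true
Combine:
[1.1.3.1] true AND true = true
[1.1.3] NOT true = false
[1.1.4] true AND true = true
[1.1] false AND false AND false AND true = false
[1] NOT false = true
[2.1] exactly-one(false, true) = true
[2.2] true AND true AND true = true
[2] exactly-one(true, true) = false
[root] true → false = false
Overall: false → ticketed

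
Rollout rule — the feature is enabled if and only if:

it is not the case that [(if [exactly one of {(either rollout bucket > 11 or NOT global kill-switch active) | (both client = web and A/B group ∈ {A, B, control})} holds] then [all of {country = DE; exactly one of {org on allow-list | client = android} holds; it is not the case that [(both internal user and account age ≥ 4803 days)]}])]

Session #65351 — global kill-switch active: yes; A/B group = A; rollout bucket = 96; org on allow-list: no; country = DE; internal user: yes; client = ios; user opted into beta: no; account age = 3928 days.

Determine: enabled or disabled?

Atomic conditions:
  rollout bucket > 11: 96 > 11 is true
  NOT global kill-switch active: yes → false
  client = web: ios == web is false
  A/B group ∈ {A, B, control}: A is in the set → true
  country = DE: DE == DE is true
  org on allow-list: no → false
  client = android: ios == android is false
  internal user: yes → true
  account age ≥ 4803 days: 3928 ≥ 4803 is false
Combine:
[1.1.1] true OR false = true
[1.1.2] false AND true = false
[1.1] exactly-one(true, false) = true
[1.2.2] exactly-one(false, false) = false
[1.2.3.1] true AND false = false
[1.2.3] NOT false = true
[1.2] true AND false AND true = false
[1] true → false = false
[root] NOT false = true
Overall: true → enabled

Enabled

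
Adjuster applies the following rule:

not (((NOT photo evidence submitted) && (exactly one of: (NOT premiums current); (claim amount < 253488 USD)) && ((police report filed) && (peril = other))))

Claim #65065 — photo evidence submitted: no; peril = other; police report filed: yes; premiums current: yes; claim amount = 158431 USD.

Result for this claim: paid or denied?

Denied

Atomic conditions:
  NOT photo evidence submitted: no → true
  NOT premiums current: yes → false
  claim amount < 253488 USD: 158431 < 253488 is true
  police report filed: yes → true
  peril = other: other == other is true
Combine:
[1.2] exactly-one(false, true) = true
[1.3] true AND true = true
[1] true AND true AND true = true
[root] NOT true = false
Overall: false → denied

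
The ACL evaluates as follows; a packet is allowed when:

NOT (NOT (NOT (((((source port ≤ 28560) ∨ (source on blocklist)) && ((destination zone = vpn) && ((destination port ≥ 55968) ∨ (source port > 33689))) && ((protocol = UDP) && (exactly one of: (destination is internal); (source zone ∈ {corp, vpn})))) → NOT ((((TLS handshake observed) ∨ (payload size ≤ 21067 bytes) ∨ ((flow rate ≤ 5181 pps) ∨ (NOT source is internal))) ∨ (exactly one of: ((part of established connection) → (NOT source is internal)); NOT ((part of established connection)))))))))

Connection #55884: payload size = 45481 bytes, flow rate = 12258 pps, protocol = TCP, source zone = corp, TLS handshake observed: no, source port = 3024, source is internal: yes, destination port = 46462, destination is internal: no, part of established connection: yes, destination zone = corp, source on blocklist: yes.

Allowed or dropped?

Dropped

Atomic conditions:
  source port ≤ 28560: 3024 ≤ 28560 is true
  source on blocklist: yes → true
  destination zone = vpn: corp == vpn is false
  destination port ≥ 55968: 46462 ≥ 55968 is false
  source port > 33689: 3024 > 33689 is false
  protocol = UDP: TCP == UDP is false
  destination is internal: no → false
  source zone ∈ {corp, vpn}: corp is in the set → true
  TLS handshake observed: no → false
  payload size ≤ 21067 bytes: 45481 ≤ 21067 is false
  flow rate ≤ 5181 pps: 12258 ≤ 5181 is false
  NOT source is internal: yes → false
  part of established connection: yes → true
Combine:
[1.1.1.1.1] true OR true = true
[1.1.1.1.2.2] false OR false = false
[1.1.1.1.2] false AND false = false
[1.1.1.1.3.2] exactly-one(false, true) = true
[1.1.1.1.3] false AND true = false
[1.1.1.1] true AND false AND false = false
[1.1.1.2.1.1.3] false OR false = false
[1.1.1.2.1.1] false OR false OR false = false
[1.1.1.2.1.2.1] true → false = false
[1.1.1.2.1.2.2] NOT true = false
[1.1.1.2.1.2] exactly-one(false, false) = false
[1.1.1.2.1] false OR false = false
[1.1.1.2] NOT false = true
[1.1.1] false → true (antecedent false ⇒ implication holds) = true
[1.1] NOT true = false
[1] NOT false = true
[root] NOT true = false
Overall: false → dropped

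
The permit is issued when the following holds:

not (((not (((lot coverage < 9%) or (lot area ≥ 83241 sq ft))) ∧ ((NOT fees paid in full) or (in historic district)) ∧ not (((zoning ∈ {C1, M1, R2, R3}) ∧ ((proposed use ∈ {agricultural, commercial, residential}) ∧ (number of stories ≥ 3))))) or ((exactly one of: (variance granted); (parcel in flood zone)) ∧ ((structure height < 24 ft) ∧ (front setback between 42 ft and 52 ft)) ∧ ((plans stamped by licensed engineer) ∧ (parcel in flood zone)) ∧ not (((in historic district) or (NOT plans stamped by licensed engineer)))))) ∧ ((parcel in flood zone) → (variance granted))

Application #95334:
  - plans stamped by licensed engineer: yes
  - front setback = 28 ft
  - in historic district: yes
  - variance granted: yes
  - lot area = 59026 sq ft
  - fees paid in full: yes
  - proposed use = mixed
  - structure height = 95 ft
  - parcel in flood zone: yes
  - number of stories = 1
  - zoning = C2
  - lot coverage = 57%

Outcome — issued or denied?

Denied

Atomic conditions:
  lot coverage < 9%: 57 < 9 is false
  lot area ≥ 83241 sq ft: 59026 ≥ 83241 is false
  NOT fees paid in full: yes → false
  in historic district: yes → true
  zoning ∈ {C1, M1, R2, R3}: C2 is not in the set → false
  proposed use ∈ {agricultural, commercial, residential}: mixed is not in the set → false
  number of stories ≥ 3: 1 ≥ 3 is false
  variance granted: yes → true
  parcel in flood zone: yes → true
  structure height < 24 ft: 95 < 24 is false
  front setback between 42 ft and 52 ft: 28 in [42, 52] is false
  plans stamped by licensed engineer: yes → true
  NOT plans stamped by licensed engineer: yes → false
Combine:
[1.1.1.1.1] false OR false = false
[1.1.1.1] NOT false = true
[1.1.1.2] false OR true = true
[1.1.1.3.1.2] false AND false = false
[1.1.1.3.1] false AND false = false
[1.1.1.3] NOT false = true
[1.1.1] true AND true AND true = true
[1.1.2.1] exactly-one(true, true) = false
[1.1.2.2] false AND false = false
[1.1.2.3] true AND true = true
[1.1.2.4.1] true OR false = true
[1.1.2.4] NOT true = false
[1.1.2] false AND false AND true AND false = false
[1.1] true OR false = true
[1] NOT true = false
[2] true → true = true
[root] false AND true = false
Overall: false → denied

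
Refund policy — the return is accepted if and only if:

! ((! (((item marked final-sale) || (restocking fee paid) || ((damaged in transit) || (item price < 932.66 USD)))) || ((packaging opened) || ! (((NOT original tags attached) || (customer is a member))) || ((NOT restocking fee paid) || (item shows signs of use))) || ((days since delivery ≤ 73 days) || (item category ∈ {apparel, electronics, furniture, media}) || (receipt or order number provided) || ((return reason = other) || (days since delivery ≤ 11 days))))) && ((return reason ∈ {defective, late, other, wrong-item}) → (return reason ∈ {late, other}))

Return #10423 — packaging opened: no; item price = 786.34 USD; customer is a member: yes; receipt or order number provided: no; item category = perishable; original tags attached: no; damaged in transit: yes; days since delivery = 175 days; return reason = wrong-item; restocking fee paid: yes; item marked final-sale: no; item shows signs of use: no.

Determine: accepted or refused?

Refused

Atomic conditions:
  item marked final-sale: no → false
  restocking fee paid: yes → true
  damaged in transit: yes → true
  item price < 932.66 USD: 786.34 < 932.66 is true
  packaging opened: no → false
  NOT original tags attached: no → true
  customer is a member: yes → true
  NOT restocking fee paid: yes → false
  item shows signs of use: no → false
  days since delivery ≤ 73 days: 175 ≤ 73 is false
  item category ∈ {apparel, electronics, furniture, media}: perishable is not in the set → false
  receipt or order number provided: no → false
  return reason = other: wrong-item == other is false
  days since delivery ≤ 11 days: 175 ≤ 11 is false
  return reason ∈ {defective, late, other, wrong-item}: wrong-item is in the set → true
  return reason ∈ {late, other}: wrong-item is not in the set → false
Combine:
[1.1.1.1.3] true OR true = true
[1.1.1.1] false OR true OR true = true
[1.1.1] NOT true = false
[1.1.2.2.1] true OR true = true
[1.1.2.2] NOT true = false
[1.1.2.3] false OR false = false
[1.1.2] false OR false OR false = false
[1.1.3.4] false OR false = false
[1.1.3] false OR false OR false OR false = false
[1.1] false OR false OR false = false
[1] NOT false = true
[2] true → false = false
[root] true AND false = false
Overall: false → refused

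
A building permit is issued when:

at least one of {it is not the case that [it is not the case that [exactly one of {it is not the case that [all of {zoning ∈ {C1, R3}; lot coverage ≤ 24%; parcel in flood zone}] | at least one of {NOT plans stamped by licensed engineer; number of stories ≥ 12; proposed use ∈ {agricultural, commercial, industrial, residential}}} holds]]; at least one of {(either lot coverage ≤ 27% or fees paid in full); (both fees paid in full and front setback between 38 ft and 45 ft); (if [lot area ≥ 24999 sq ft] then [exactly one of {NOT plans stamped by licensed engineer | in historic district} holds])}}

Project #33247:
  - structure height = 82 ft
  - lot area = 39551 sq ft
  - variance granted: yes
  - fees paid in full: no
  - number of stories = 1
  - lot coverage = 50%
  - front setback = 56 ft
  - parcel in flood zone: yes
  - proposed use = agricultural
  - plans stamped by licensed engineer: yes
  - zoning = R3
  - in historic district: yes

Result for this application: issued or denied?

Issued

Atomic conditions:
  zoning ∈ {C1, R3}: R3 is in the set → true
  lot coverage ≤ 24%: 50 ≤ 24 is false
  parcel in flood zone: yes → true
  NOT plans stamped by licensed engineer: yes → false
  number of stories ≥ 12: 1 ≥ 12 is false
  proposed use ∈ {agricultural, commercial, industrial, residential}: agricultural is in the set → true
  lot coverage ≤ 27%: 50 ≤ 27 is false
  fees paid in full: no → false
  front setback between 38 ft and 45 ft: 56 in [38, 45] is false
  lot area ≥ 24999 sq ft: 39551 ≥ 24999 is true
  in historic district: yes → true
Combine:
[1.1.1.1.1] true AND false AND true = false
[1.1.1.1] NOT false = true
[1.1.1.2] false OR false OR true = true
[1.1.1] exactly-one(true, true) = false
[1.1] NOT false = true
[1] NOT true = false
[2.1] false OR false = false
[2.2] false AND false = false
[2.3.2] exactly-one(false, true) = true
[2.3] true → true = true
[2] false OR false OR true = true
[root] false OR true = true
Overall: true → issued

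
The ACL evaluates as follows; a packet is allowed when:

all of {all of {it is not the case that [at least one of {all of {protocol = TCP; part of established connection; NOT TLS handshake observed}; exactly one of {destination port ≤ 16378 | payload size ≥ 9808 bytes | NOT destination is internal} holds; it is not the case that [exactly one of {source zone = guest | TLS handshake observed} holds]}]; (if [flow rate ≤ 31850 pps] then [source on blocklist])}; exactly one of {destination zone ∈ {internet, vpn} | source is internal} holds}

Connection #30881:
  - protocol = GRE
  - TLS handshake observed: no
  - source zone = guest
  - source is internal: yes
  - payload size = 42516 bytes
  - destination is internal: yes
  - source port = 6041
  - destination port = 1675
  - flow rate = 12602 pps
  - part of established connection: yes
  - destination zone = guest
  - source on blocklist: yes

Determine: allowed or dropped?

Allowed

Atomic conditions:
  protocol = TCP: GRE == TCP is false
  part of established connection: yes → true
  NOT TLS handshake observed: no → true
  destination port ≤ 16378: 1675 ≤ 16378 is true
  payload size ≥ 9808 bytes: 42516 ≥ 9808 is true
  NOT destination is internal: yes → false
  source zone = guest: guest == guest is true
  TLS handshake observed: no → false
  flow rate ≤ 31850 pps: 12602 ≤ 31850 is true
  source on blocklist: yes → true
  destination zone ∈ {internet, vpn}: guest is not in the set → false
  source is internal: yes → true
Combine:
[1.1.1.1] false AND true AND true = false
[1.1.1.2] exactly-one(true, true, false) = false
[1.1.1.3.1] exactly-one(true, false) = true
[1.1.1.3] NOT true = false
[1.1.1] false OR false OR false = false
[1.1] NOT false = true
[1.2] true → true = true
[1] true AND true = true
[2] exactly-one(false, true) = true
[root] true AND true = true
Overall: true → allowed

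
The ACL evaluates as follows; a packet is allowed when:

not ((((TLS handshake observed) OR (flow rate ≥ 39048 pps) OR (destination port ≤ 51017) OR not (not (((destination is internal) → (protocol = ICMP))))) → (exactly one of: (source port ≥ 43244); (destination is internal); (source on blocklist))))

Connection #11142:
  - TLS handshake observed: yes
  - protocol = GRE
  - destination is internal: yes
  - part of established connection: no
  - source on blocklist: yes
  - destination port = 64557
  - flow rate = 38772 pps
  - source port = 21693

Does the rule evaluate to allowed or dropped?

Allowed

Atomic conditions:
  TLS handshake observed: yes → true
  flow rate ≥ 39048 pps: 38772 ≥ 39048 is false
  destination port ≤ 51017: 64557 ≤ 51017 is false
  destination is internal: yes → true
  protocol = ICMP: GRE == ICMP is false
  source port ≥ 43244: 21693 ≥ 43244 is false
  source on blocklist: yes → true
Combine:
[1.1.4.1.1] true → false = false
[1.1.4.1] NOT false = true
[1.1.4] NOT true = false
[1.1] true OR false OR false OR false = true
[1.2] exactly-one(false, true, true) = false
[1] true → false = false
[root] NOT false = true
Overall: true → allowed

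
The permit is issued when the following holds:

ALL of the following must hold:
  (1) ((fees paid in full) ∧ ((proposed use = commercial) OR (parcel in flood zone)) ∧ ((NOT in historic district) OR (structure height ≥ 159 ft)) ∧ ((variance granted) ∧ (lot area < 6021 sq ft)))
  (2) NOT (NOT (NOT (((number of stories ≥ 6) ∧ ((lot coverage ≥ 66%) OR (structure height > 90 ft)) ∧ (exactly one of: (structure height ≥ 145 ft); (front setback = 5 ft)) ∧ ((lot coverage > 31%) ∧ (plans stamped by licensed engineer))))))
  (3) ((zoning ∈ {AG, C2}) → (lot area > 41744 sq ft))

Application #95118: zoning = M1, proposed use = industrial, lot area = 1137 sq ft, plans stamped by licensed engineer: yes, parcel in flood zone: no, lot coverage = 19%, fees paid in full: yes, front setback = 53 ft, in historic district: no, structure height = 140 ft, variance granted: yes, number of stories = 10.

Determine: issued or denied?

Denied

Atomic conditions:
  fees paid in full: yes → true
  proposed use = commercial: industrial == commercial is false
  parcel in flood zone: no → false
  NOT in historic district: no → true
  structure height ≥ 159 ft: 140 ≥ 159 is false
  variance granted: yes → true
  lot area < 6021 sq ft: 1137 < 6021 is true
  number of stories ≥ 6: 10 ≥ 6 is true
  lot coverage ≥ 66%: 19 ≥ 66 is false
  structure height > 90 ft: 140 > 90 is true
  structure height ≥ 145 ft: 140 ≥ 145 is false
  front setback = 5 ft: 53 == 5 is false
  lot coverage > 31%: 19 > 31 is false
  plans stamped by licensed engineer: yes → true
  zoning ∈ {AG, C2}: M1 is not in the set → false
  lot area > 41744 sq ft: 1137 > 41744 is false
Combine:
[1.2] false OR false = false
[1.3] true OR false = true
[1.4] true AND true = true
[1] true AND false AND true AND true = false
[2.1.1.1.2] false OR true = true
[2.1.1.1.3] exactly-one(false, false) = false
[2.1.1.1.4] false AND true = false
[2.1.1.1] true AND true AND false AND false = false
[2.1.1] NOT false = true
[2.1] NOT true = false
[2] NOT false = true
[3] false → false (antecedent false ⇒ implication holds) = true
[root] false AND true AND true = false
Overall: false → denied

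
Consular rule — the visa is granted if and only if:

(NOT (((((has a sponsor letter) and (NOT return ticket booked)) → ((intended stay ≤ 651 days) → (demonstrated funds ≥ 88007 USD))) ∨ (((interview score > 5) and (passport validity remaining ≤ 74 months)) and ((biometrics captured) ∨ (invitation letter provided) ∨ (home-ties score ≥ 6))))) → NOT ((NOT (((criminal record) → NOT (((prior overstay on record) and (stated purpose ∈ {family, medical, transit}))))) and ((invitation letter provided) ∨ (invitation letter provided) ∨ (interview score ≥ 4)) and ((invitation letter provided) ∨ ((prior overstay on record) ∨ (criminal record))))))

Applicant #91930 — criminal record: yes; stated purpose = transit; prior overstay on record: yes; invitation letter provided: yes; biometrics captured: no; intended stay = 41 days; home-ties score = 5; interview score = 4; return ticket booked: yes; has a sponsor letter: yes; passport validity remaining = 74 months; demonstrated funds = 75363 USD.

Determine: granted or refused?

Granted

Atomic conditions:
  has a sponsor letter: yes → true
  NOT return ticket booked: yes → false
  intended stay ≤ 651 days: 41 ≤ 651 is true
  demonstrated funds ≥ 88007 USD: 75363 ≥ 88007 is false
  interview score > 5: 4 > 5 is false
  passport validity remaining ≤ 74 months: 74 ≤ 74 is true
  biometrics captured: no → false
  invitation letter provided: yes → true
  home-ties score ≥ 6: 5 ≥ 6 is false
  criminal record: yes → true
  prior overstay on record: yes → true
  stated purpose ∈ {family, medical, transit}: transit is in the set → true
  interview score ≥ 4: 4 ≥ 4 is true
Combine:
[1.1.1.1] true AND false = false
[1.1.1.2] true → false = false
[1.1.1] false → false (antecedent false ⇒ implication holds) = true
[1.1.2.1] false AND true = false
[1.1.2.2] false OR true OR false = true
[1.1.2] false AND true = false
[1.1] true OR false = true
[1] NOT true = false
[2.1.1.1.2.1] true AND true = true
[2.1.1.1.2] NOT true = false
[2.1.1.1] true → false = false
[2.1.1] NOT false = true
[2.1.2] true OR true OR true = true
[2.1.3.2] true OR true = true
[2.1.3] true OR true = true
[2.1] true AND true AND true = true
[2] NOT true = false
[root] false → false (antecedent false ⇒ implication holds) = true
Overall: true → granted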